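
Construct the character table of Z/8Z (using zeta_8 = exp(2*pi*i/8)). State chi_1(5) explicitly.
Character table of Z/8Z (irreps indexed chi_0,...,chi_7 with chi_k(m) = zeta_8^(k*m), zeta_8 = exp(2*pi*i/8)):
  irrep \ class  {0} (size 1)  {1} (size 1)    {2} (size 1)  {3} (size 1)    {4} (size 1)  {5} (size 1)    {6} (size 1)  {7} (size 1)  
  chi_0          1             1               1             1               1             1               1             1             
  chi_1          1             exp(I*pi/4)     I             exp(3*I*pi/4)   -1            exp(-3*I*pi/4)  -I            exp(-I*pi/4)  
  chi_2          1             I               -1            -I              1             I               -1            -I            
  chi_3          1             exp(3*I*pi/4)   -I            exp(I*pi/4)     -1            exp(-I*pi/4)    I             exp(-3*I*pi/4)
  chi_4          1             -1              1             -1              1             -1              1             -1            
  chi_5          1             exp(-3*I*pi/4)  I             exp(-I*pi/4)    -1            exp(I*pi/4)     -I            exp(3*I*pi/4) 
  chi_6          1             -I              -1            I               1             -I              -1            I             
  chi_7          1             exp(-I*pi/4)    -I            exp(-3*I*pi/4)  -1            exp(3*I*pi/4)   I             exp(I*pi/4)   

Spot check: chi_1(5) = zeta_8^(1*5) = zeta_8^5 = exp(-3*I*pi/4).

Proof sketch: Z/8Z is abelian, so all 8 irreducible complex representations are 1-dimensional. They are given by chi_k(m) = zeta_8^(k*m) for k = 0,...,7. Row orthogonality: sum_m chi_k(m) conj(chi_l(m)) = 8 * [k = l].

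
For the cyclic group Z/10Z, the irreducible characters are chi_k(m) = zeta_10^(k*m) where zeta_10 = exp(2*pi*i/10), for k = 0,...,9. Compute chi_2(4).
chi_2(4) = zeta_10^8 = exp(-2*I*pi/5)

Solution. chi_2(4) = zeta_10^(2*4) = zeta_10^8. Since zeta_10^10 = 1, this equals zeta_10^8 = exp(2*pi*i*8/10) = exp(-2*I*pi/5).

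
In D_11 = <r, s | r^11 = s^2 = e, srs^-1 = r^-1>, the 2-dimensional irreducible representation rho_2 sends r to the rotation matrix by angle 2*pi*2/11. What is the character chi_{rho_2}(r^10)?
chi_{rho_2}(r^10) = 2*cos(2*pi*2*10/11) = 2*cos(4*pi/11)

Argument: rho_2(r^10) is rotation by angle 2*pi*2*10/11, whose trace is 2*cos(2*pi*2*10/11) = 2*cos(4*pi/11).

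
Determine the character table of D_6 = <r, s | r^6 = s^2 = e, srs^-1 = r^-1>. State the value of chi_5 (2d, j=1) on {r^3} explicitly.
Conjugacy classes: {e} of size 1, {r^3} of size 1, {r^1, r^5} of size 2, {r^2, r^4} of size 2, {s, sr^2, ...} of size 3, {sr, sr^3, ...} of size 3.
Character table:
  irrep \ class              {e} (size 1)  {r^3} (size 1)  {r^1, r^5} (size 2)  {r^2, r^4} (size 2)  {s, sr^2, ...} (size 3)  {sr, sr^3, ...} (size 3)
  chi_1 (triv)               1             1               1                    1                    1                        1                       
  chi_2 (sign: r->1, s->-1)  1             1               1                    1                    -1                       -1                      
  chi_3 (r->-1, s->1)        1             -1              -1                   1                    1                        -1                      
  chi_4 (r->-1, s->-1)       1             -1              -1                   1                    -1                       1                       
  chi_5 (2d, j=1)            2             -2              1                    -1                   0                        0                       
  chi_6 (2d, j=2)            2             2               -1                   -1                   0                        0                       

Spot check: chi_5 (2d, j=1) on {r^3} = -2.

Why: D_6 has order 2*6 = 12 with 6 conjugacy classes, hence 6 irreducibles. Sum of squared dims 1 + 1 + 1 + 1 + 4 + 4 = 12 = |G|. Linear characters come from the abelianisation; the 2-dimensional irreps have character r^k -> 2*cos(2*pi*j*k/6), reflections -> 0.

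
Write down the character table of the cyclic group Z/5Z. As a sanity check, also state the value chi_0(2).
Character table of Z/5Z (irreps indexed chi_0,...,chi_4 with chi_k(m) = zeta_5^(k*m), zeta_5 = exp(2*pi*i/5)):
  irrep \ class  {0} (size 1)  {1} (size 1)    {2} (size 1)    {3} (size 1)    {4} (size 1)  
  chi_0          1             1               1               1               1             
  chi_1          1             exp(2*I*pi/5)   exp(4*I*pi/5)   exp(-4*I*pi/5)  exp(-2*I*pi/5)
  chi_2          1             exp(4*I*pi/5)   exp(-2*I*pi/5)  exp(2*I*pi/5)   exp(-4*I*pi/5)
  chi_3          1             exp(-4*I*pi/5)  exp(2*I*pi/5)   exp(-2*I*pi/5)  exp(4*I*pi/5) 
  chi_4          1             exp(-2*I*pi/5)  exp(-4*I*pi/5)  exp(4*I*pi/5)   exp(2*I*pi/5) 

Spot check: chi_0(2) = zeta_5^(0*2) = zeta_5^0 = 1.

Justification: Z/5Z is abelian, so all 5 irreducible complex representations are 1-dimensional. They are given by chi_k(m) = zeta_5^(k*m) for k = 0,...,4. Row orthogonality: sum_m chi_k(m) conj(chi_l(m)) = 5 * [k = l].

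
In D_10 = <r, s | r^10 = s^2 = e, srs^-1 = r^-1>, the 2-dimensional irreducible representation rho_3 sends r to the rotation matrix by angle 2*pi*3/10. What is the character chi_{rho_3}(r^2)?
chi_{rho_3}(r^2) = 2*cos(2*pi*3*2/10) = -sqrt(5)/2 - 1/2

Proof sketch: rho_3(r^2) is rotation by angle 2*pi*3*2/10, whose trace is 2*cos(2*pi*3*2/10) = -sqrt(5)/2 - 1/2.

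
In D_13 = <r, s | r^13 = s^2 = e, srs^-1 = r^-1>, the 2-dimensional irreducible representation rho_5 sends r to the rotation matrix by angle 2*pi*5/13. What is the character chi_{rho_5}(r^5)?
chi_{rho_5}(r^5) = 2*cos(2*pi*5*5/13) = 2*cos(2*pi/13)

Reasoning: rho_5(r^5) is rotation by angle 2*pi*5*5/13, whose trace is 2*cos(2*pi*5*5/13) = 2*cos(2*pi/13).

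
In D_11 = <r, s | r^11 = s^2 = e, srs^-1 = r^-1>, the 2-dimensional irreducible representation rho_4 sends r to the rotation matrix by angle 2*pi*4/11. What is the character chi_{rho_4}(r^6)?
chi_{rho_4}(r^6) = 2*cos(2*pi*4*6/11) = 2*cos(48*pi/11)

Explanation: rho_4(r^6) is rotation by angle 2*pi*4*6/11, whose trace is 2*cos(2*pi*4*6/11) = 2*cos(48*pi/11).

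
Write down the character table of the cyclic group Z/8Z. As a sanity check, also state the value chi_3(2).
Character table of Z/8Z (irreps indexed chi_0,...,chi_7 with chi_k(m) = zeta_8^(k*m), zeta_8 = exp(2*pi*i/8)):
  irrep \ class  {0} (size 1)  {1} (size 1)    {2} (size 1)  {3} (size 1)    {4} (size 1)  {5} (size 1)    {6} (size 1)  {7} (size 1)  
  chi_0          1             1               1             1               1             1               1             1             
  chi_1          1             exp(I*pi/4)     I             exp(3*I*pi/4)   -1            exp(-3*I*pi/4)  -I            exp(-I*pi/4)  
  chi_2          1             I               -1            -I              1             I               -1            -I            
  chi_3          1             exp(3*I*pi/4)   -I            exp(I*pi/4)     -1            exp(-I*pi/4)    I             exp(-3*I*pi/4)
  chi_4          1             -1              1             -1              1             -1              1             -1            
  chi_5          1             exp(-3*I*pi/4)  I             exp(-I*pi/4)    -1            exp(I*pi/4)     -I            exp(3*I*pi/4) 
  chi_6          1             -I              -1            I               1             -I              -1            I             
  chi_7          1             exp(-I*pi/4)    -I            exp(-3*I*pi/4)  -1            exp(3*I*pi/4)   I             exp(I*pi/4)   

Spot check: chi_3(2) = zeta_8^(3*2) = zeta_8^6 = -I.

Justification: Z/8Z is abelian, so all 8 irreducible complex representations are 1-dimensional. They are given by chi_k(m) = zeta_8^(k*m) for k = 0,...,7. Row orthogonality: sum_m chi_k(m) conj(chi_l(m)) = 8 * [k = l].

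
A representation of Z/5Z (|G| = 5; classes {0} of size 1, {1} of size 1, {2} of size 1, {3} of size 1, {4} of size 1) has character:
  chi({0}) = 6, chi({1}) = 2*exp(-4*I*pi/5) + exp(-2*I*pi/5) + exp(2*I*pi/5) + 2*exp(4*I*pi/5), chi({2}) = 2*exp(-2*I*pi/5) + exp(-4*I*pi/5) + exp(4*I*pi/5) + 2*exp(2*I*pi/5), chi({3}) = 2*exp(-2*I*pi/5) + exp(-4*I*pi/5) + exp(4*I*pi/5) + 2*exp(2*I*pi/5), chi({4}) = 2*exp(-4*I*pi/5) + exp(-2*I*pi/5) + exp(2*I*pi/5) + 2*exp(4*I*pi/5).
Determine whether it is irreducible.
Not irreducible (reducible): <chi, chi> = 10 > 1.

Working: <chi, chi> = (1/|G|) sum_C |C| * |chi(C)|^2 = (1/5)[1*|6|^2 + 1*|2*exp(-4*I*pi/5) + exp(-2*I*pi/5) + exp(2*I*pi/5) + 2*exp(4*I*pi/5)|^2 + 1*|2*exp(-2*I*pi/5) + exp(-4*I*pi/5) + exp(4*I*pi/5) + 2*exp(2*I*pi/5)|^2 + 1*|2*exp(-2*I*pi/5) + exp(-4*I*pi/5) + exp(4*I*pi/5) + 2*exp(2*I*pi/5)|^2 + 1*|2*exp(-4*I*pi/5) + exp(-2*I*pi/5) + exp(2*I*pi/5) + 2*exp(4*I*pi/5)|^2]
  = (1/5)[(36) + (10 + 8*exp(-2*I*pi/5) + 5*exp(-4*I*pi/5) + 5*exp(4*I*pi/5) + 8*exp(2*I*pi/5)) + (10 + 5*exp(-2*I*pi/5) + 8*exp(-4*I*pi/5) + 8*exp(4*I*pi/5) + 5*exp(2*I*pi/5)) + (10 + 5*exp(-2*I*pi/5) + 8*exp(-4*I*pi/5) + 8*exp(4*I*pi/5) + 5*exp(2*I*pi/5)) + (10 + 8*exp(-2*I*pi/5) + 5*exp(-4*I*pi/5) + 5*exp(4*I*pi/5) + 8*exp(2*I*pi/5))] = 50/5 = 10.
(Exp terms are combined using exp(i*s)*conj(exp(i*t)) = exp(i*(s-t)), and sums of them are collapsed using the identity that for every m > 1 the m distinct m-th roots of unity sum to 0, e.g. 1 + exp(2*I*pi/3) + exp(-2*I*pi/3) = 0.)
A character is irreducible iff <chi, chi> = 1, so this representation is reducible.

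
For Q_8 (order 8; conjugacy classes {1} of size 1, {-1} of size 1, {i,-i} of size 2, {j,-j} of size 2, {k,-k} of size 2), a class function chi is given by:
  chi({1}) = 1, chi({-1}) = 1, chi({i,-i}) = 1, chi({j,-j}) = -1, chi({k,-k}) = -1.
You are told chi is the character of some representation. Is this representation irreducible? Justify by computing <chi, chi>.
Irreducible: <chi, chi> = 1.

Proof sketch: <chi, chi> = (1/|G|) sum_C |C| * |chi(C)|^2 = (1/8)[1*|1|^2 + 1*|1|^2 + 2*|1|^2 + 2*|-1|^2 + 2*|-1|^2]
  = (1/8)[(1) + (1) + (2) + (2) + (2)] = 8/8 = 1.
A character is irreducible iff <chi, chi> = 1, so this representation is irreducible.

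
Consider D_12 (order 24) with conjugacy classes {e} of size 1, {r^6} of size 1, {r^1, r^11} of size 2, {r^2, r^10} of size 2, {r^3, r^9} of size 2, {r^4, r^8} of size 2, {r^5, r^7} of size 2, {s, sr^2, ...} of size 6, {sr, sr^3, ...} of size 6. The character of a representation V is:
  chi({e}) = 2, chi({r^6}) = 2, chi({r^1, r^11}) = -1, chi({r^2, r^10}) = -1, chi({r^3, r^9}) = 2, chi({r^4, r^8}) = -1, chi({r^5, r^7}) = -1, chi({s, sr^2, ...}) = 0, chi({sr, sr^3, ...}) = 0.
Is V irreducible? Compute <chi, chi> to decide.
Irreducible: <chi, chi> = 1.

Explanation: <chi, chi> = (1/|G|) sum_C |C| * |chi(C)|^2 = (1/24)[1*|2|^2 + 1*|2|^2 + 2*|-1|^2 + 2*|-1|^2 + 2*|2|^2 + 2*|-1|^2 + 2*|-1|^2 + 6*|0|^2 + 6*|0|^2]
  = (1/24)[(4) + (4) + (2) + (2) + (8) + (2) + (2) + (0) + (0)] = 24/24 = 1.
A character is irreducible iff <chi, chi> = 1, so this representation is irreducible.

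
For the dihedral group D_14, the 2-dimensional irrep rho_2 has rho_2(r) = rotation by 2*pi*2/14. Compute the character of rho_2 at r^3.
chi_{rho_2}(r^3) = 2*cos(2*pi*2*3/14) = -2*cos(pi/7)

Why: rho_2(r^3) is rotation by angle 2*pi*2*3/14, whose trace is 2*cos(2*pi*2*3/14) = -2*cos(pi/7).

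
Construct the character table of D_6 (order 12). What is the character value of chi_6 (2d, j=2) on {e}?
Conjugacy classes: {e} of size 1, {r^3} of size 1, {r^1, r^5} of size 2, {r^2, r^4} of size 2, {s, sr^2, ...} of size 3, {sr, sr^3, ...} of size 3.
Character table:
  irrep \ class              {e} (size 1)  {r^3} (size 1)  {r^1, r^5} (size 2)  {r^2, r^4} (size 2)  {s, sr^2, ...} (size 3)  {sr, sr^3, ...} (size 3)
  chi_1 (triv)               1             1               1                    1                    1                        1                       
  chi_2 (sign: r->1, s->-1)  1             1               1                    1                    -1                       -1                      
  chi_3 (r->-1, s->1)        1             -1              -1                   1                    1                        -1                      
  chi_4 (r->-1, s->-1)       1             -1              -1                   1                    -1                       1                       
  chi_5 (2d, j=1)            2             -2              1                    -1                   0                        0                       
  chi_6 (2d, j=2)            2             2               -1                   -1                   0                        0                       

Spot check: chi_6 (2d, j=2) on {e} = 2.

D_6 has order 2*6 = 12 with 6 conjugacy classes, hence 6 irreducibles. Sum of squared dims 1 + 1 + 1 + 1 + 4 + 4 = 12 = |G|. Linear characters come from the abelianisation; the 2-dimensional irreps have character r^k -> 2*cos(2*pi*j*k/6), reflections -> 0.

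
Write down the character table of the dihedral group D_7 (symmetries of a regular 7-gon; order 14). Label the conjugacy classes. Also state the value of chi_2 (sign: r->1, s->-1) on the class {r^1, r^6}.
Conjugacy classes: {e} of size 1, {r^1, r^6} of size 2, {r^2, r^5} of size 2, {r^3, r^4} of size 2, {s, sr, ..., sr^6} of size 7.
Character table:
  irrep \ class              {e} (size 1)  {r^1, r^6} (size 2)  {r^2, r^5} (size 2)  {r^3, r^4} (size 2)  {s, sr, ..., sr^6} (size 7)
  chi_1 (triv)               1             1                    1                    1                    1                          
  chi_2 (sign: r->1, s->-1)  1             1                    1                    1                    -1                         
  chi_3 (2d, j=1)            2             2*cos(2*pi/7)        -2*cos(3*pi/7)       -2*cos(pi/7)         0                          
  chi_4 (2d, j=2)            2             -2*cos(3*pi/7)       -2*cos(pi/7)         2*cos(2*pi/7)        0                          
  chi_5 (2d, j=3)            2             -2*cos(pi/7)         2*cos(2*pi/7)        -2*cos(3*pi/7)       0                          

Spot check: chi_2 (sign: r->1, s->-1) on {r^1, r^6} = 1.

Explanation: D_7 has order 2*7 = 14 with 5 conjugacy classes, hence 5 irreducibles. Sum of squared dims 1 + 1 + 4 + 4 + 4 = 14 = |G|. Linear characters come from the abelianisation; the 2-dimensional irreps have character r^k -> 2*cos(2*pi*j*k/7), reflections -> 0.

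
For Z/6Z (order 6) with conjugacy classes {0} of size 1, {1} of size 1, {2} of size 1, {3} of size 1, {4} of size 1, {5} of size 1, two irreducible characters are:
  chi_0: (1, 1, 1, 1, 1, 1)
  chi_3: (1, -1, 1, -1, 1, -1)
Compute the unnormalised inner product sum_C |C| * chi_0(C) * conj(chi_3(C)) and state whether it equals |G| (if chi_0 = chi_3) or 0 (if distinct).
Sum = 0; so <chi_0, chi_3> = 0 (distinct irreducibles are orthogonal).

Working: Compute term by term over conjugacy classes (|C| * chi_0(C) * conj(chi_3(C))):
  1*(1)*conj(1) + 1*(1)*conj(-1) + 1*(1)*conj(1) + 1*(1)*conj(-1) + 1*(1)*conj(1) + 1*(1)*conj(-1)
  = (1) + (-1) + (1) + (-1) + (1) + (-1)
  = 0.
(Exp terms are combined using exp(i*s)*conj(exp(i*t)) = exp(i*(s-t)), and sums of them are collapsed using the identity that for every m > 1 the m distinct m-th roots of unity sum to 0, e.g. 1 + exp(2*I*pi/3) + exp(-2*I*pi/3) = 0.)
Dividing by |G| = 6 gives 0/6 = 0, matching the row-orthogonality relation <chi_0, chi_3> = [chi_0 = chi_3].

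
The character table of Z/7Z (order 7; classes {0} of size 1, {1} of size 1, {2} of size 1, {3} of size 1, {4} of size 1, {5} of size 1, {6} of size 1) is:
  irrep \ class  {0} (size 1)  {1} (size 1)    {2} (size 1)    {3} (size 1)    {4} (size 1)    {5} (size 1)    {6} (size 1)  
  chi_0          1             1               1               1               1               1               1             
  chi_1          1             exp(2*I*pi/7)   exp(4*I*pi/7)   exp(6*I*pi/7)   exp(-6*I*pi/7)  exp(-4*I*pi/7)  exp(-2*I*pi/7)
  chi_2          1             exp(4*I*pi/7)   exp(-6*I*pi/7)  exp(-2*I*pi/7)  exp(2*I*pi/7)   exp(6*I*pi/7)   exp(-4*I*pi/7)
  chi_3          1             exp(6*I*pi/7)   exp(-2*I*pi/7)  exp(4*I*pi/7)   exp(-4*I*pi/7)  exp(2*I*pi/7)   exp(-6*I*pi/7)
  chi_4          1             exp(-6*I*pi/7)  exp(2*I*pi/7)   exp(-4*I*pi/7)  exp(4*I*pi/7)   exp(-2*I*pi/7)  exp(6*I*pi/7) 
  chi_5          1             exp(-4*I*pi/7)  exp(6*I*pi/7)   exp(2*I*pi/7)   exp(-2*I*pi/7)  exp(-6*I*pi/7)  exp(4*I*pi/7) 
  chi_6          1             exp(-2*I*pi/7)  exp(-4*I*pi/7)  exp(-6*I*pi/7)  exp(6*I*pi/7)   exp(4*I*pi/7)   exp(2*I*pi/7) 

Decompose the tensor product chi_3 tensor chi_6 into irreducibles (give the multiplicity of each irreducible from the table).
chi_3 tensor chi_6 = chi_2 (all other irreducibles have multiplicity 0).

The character of a tensor product is the pointwise product (chi_3 * chi_6)(C) = chi_3(C) * chi_6(C):
  {0}: (1)*(1), {1}: (exp(6*I*pi/7))*(exp(-2*I*pi/7)), {2}: (exp(-2*I*pi/7))*(exp(-4*I*pi/7)), {3}: (exp(4*I*pi/7))*(exp(-6*I*pi/7)), {4}: (exp(-4*I*pi/7))*(exp(6*I*pi/7)), {5}: (exp(2*I*pi/7))*(exp(4*I*pi/7)), {6}: (exp(-6*I*pi/7))*(exp(2*I*pi/7))
so (chi_3 * chi_6) takes values
  {0} -> 1, {1} -> exp(4*I*pi/7), {2} -> exp(-6*I*pi/7), {3} -> exp(-2*I*pi/7), {4} -> exp(2*I*pi/7), {5} -> exp(6*I*pi/7), {6} -> exp(-4*I*pi/7).
Now take the inner product of this character with each irreducible chi from the table, <chi_3*chi_6, chi> = (1/7) sum_C |C| (chi_3*chi_6)(C) conj(chi(C)):
  <chi_3*chi_6, chi_0> = (1/7)[1*(1)*conj(1) + 1*(exp(4*I*pi/7))*conj(1) + 1*(exp(-6*I*pi/7))*conj(1) + 1*(exp(-2*I*pi/7))*conj(1) + 1*(exp(2*I*pi/7))*conj(1) + 1*(exp(6*I*pi/7))*conj(1) + 1*(exp(-4*I*pi/7))*conj(1)]
      = (1/7)[(1) + (exp(4*I*pi/7)) + (exp(-6*I*pi/7)) + (exp(-2*I*pi/7)) + (exp(2*I*pi/7)) + (exp(6*I*pi/7)) + (exp(-4*I*pi/7))] = 0/7 = 0
  <chi_3*chi_6, chi_1> = (1/7)[1*(1)*conj(1) + 1*(exp(4*I*pi/7))*conj(exp(2*I*pi/7)) + 1*(exp(-6*I*pi/7))*conj(exp(4*I*pi/7)) + 1*(exp(-2*I*pi/7))*conj(exp(6*I*pi/7)) + 1*(exp(2*I*pi/7))*conj(exp(-6*I*pi/7)) + 1*(exp(6*I*pi/7))*conj(exp(-4*I*pi/7)) + 1*(exp(-4*I*pi/7))*conj(exp(-2*I*pi/7))]
      = (1/7)[(1) + (exp(2*I*pi/7)) + (exp(4*I*pi/7)) + (exp(6*I*pi/7)) + (exp(-6*I*pi/7)) + (exp(-4*I*pi/7)) + (exp(-2*I*pi/7))] = 0/7 = 0
  <chi_3*chi_6, chi_2> = (1/7)[1*(1)*conj(1) + 1*(exp(4*I*pi/7))*conj(exp(4*I*pi/7)) + 1*(exp(-6*I*pi/7))*conj(exp(-6*I*pi/7)) + 1*(exp(-2*I*pi/7))*conj(exp(-2*I*pi/7)) + 1*(exp(2*I*pi/7))*conj(exp(2*I*pi/7)) + 1*(exp(6*I*pi/7))*conj(exp(6*I*pi/7)) + 1*(exp(-4*I*pi/7))*conj(exp(-4*I*pi/7))]
      = (1/7)[(1) + (1) + (1) + (1) + (1) + (1) + (1)] = 7/7 = 1
  <chi_3*chi_6, chi_3> = (1/7)[1*(1)*conj(1) + 1*(exp(4*I*pi/7))*conj(exp(6*I*pi/7)) + 1*(exp(-6*I*pi/7))*conj(exp(-2*I*pi/7)) + 1*(exp(-2*I*pi/7))*conj(exp(4*I*pi/7)) + 1*(exp(2*I*pi/7))*conj(exp(-4*I*pi/7)) + 1*(exp(6*I*pi/7))*conj(exp(2*I*pi/7)) + 1*(exp(-4*I*pi/7))*conj(exp(-6*I*pi/7))]
      = (1/7)[(1) + (exp(-2*I*pi/7)) + (exp(-4*I*pi/7)) + (exp(-6*I*pi/7)) + (exp(6*I*pi/7)) + (exp(4*I*pi/7)) + (exp(2*I*pi/7))] = 0/7 = 0
  <chi_3*chi_6, chi_4> = (1/7)[1*(1)*conj(1) + 1*(exp(4*I*pi/7))*conj(exp(-6*I*pi/7)) + 1*(exp(-6*I*pi/7))*conj(exp(2*I*pi/7)) + 1*(exp(-2*I*pi/7))*conj(exp(-4*I*pi/7)) + 1*(exp(2*I*pi/7))*conj(exp(4*I*pi/7)) + 1*(exp(6*I*pi/7))*conj(exp(-2*I*pi/7)) + 1*(exp(-4*I*pi/7))*conj(exp(6*I*pi/7))]
      = (1/7)[(1) + (exp(-4*I*pi/7)) + (exp(6*I*pi/7)) + (exp(2*I*pi/7)) + (exp(-2*I*pi/7)) + (exp(-6*I*pi/7)) + (exp(4*I*pi/7))] = 0/7 = 0
  <chi_3*chi_6, chi_5> = (1/7)[1*(1)*conj(1) + 1*(exp(4*I*pi/7))*conj(exp(-4*I*pi/7)) + 1*(exp(-6*I*pi/7))*conj(exp(6*I*pi/7)) + 1*(exp(-2*I*pi/7))*conj(exp(2*I*pi/7)) + 1*(exp(2*I*pi/7))*conj(exp(-2*I*pi/7)) + 1*(exp(6*I*pi/7))*conj(exp(-6*I*pi/7)) + 1*(exp(-4*I*pi/7))*conj(exp(4*I*pi/7))]
      = (1/7)[(1) + (exp(-6*I*pi/7)) + (exp(2*I*pi/7)) + (exp(-4*I*pi/7)) + (exp(4*I*pi/7)) + (exp(-2*I*pi/7)) + (exp(6*I*pi/7))] = 0/7 = 0
  <chi_3*chi_6, chi_6> = (1/7)[1*(1)*conj(1) + 1*(exp(4*I*pi/7))*conj(exp(-2*I*pi/7)) + 1*(exp(-6*I*pi/7))*conj(exp(-4*I*pi/7)) + 1*(exp(-2*I*pi/7))*conj(exp(-6*I*pi/7)) + 1*(exp(2*I*pi/7))*conj(exp(6*I*pi/7)) + 1*(exp(6*I*pi/7))*conj(exp(4*I*pi/7)) + 1*(exp(-4*I*pi/7))*conj(exp(2*I*pi/7))]
      = (1/7)[(1) + (exp(6*I*pi/7)) + (exp(-2*I*pi/7)) + (exp(4*I*pi/7)) + (exp(-4*I*pi/7)) + (exp(2*I*pi/7)) + (exp(-6*I*pi/7))] = 0/7 = 0
(Exp terms are combined using exp(i*s)*conj(exp(i*t)) = exp(i*(s-t)), and sums of them are collapsed using the identity that for every m > 1 the m distinct m-th roots of unity sum to 0, e.g. 1 + exp(2*I*pi/3) + exp(-2*I*pi/3) = 0.)
Hence the multiplicities are chi_2: 1. Dimension check: dim(chi_3)*dim(chi_6) = 1*1 = 1 and sum (mult * dim) = 1*1 = 1.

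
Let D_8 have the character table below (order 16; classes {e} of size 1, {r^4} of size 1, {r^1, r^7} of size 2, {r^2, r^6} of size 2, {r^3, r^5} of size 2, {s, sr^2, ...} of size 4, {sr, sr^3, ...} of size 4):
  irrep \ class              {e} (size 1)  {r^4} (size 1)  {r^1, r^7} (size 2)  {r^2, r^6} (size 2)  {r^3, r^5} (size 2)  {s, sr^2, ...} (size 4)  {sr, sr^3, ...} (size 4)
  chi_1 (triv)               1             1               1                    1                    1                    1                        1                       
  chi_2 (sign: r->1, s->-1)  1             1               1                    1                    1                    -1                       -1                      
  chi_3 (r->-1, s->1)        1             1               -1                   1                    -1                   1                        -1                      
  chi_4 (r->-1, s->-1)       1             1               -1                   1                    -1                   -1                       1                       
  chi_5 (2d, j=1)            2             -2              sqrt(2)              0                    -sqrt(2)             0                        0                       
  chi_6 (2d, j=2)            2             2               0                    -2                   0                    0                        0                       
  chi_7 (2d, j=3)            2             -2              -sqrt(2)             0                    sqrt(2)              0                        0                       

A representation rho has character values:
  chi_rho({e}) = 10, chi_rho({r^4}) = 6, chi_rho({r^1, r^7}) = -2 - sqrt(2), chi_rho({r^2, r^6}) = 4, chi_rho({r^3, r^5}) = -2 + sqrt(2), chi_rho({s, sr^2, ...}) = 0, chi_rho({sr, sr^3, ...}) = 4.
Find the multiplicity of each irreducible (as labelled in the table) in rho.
Multiplicities: chi_1: 2, chi_2: 0, chi_3: 1, chi_4: 3, chi_5: 0, chi_6: 1, chi_7: 1.

Explanation: Use <chi_rho, chi> = (1/|G|) sum_C |C| * chi_rho(C) * conj(chi(C)) with |G| = 16 for each irreducible chi in the table:
  <chi_rho, chi_1> = (1/16)[1*(10)*conj(1) + 1*(6)*conj(1) + 2*(-2 - sqrt(2))*conj(1) + 2*(4)*conj(1) + 2*(-2 + sqrt(2))*conj(1) + 4*(0)*conj(1) + 4*(4)*conj(1)]
      = (1/16)[(10) + (6) + (-4 - 2*sqrt(2)) + (8) + (-4 + 2*sqrt(2)) + (0) + (16)] = 32/16 = 2
  <chi_rho, chi_2> = (1/16)[1*(10)*conj(1) + 1*(6)*conj(1) + 2*(-2 - sqrt(2))*conj(1) + 2*(4)*conj(1) + 2*(-2 + sqrt(2))*conj(1) + 4*(0)*conj(-1) + 4*(4)*conj(-1)]
      = (1/16)[(10) + (6) + (-4 - 2*sqrt(2)) + (8) + (-4 + 2*sqrt(2)) + (0) + (-16)] = 0/16 = 0
  <chi_rho, chi_3> = (1/16)[1*(10)*conj(1) + 1*(6)*conj(1) + 2*(-2 - sqrt(2))*conj(-1) + 2*(4)*conj(1) + 2*(-2 + sqrt(2))*conj(-1) + 4*(0)*conj(1) + 4*(4)*conj(-1)]
      = (1/16)[(10) + (6) + (2*sqrt(2) + 4) + (8) + (4 - 2*sqrt(2)) + (0) + (-16)] = 16/16 = 1
  <chi_rho, chi_4> = (1/16)[1*(10)*conj(1) + 1*(6)*conj(1) + 2*(-2 - sqrt(2))*conj(-1) + 2*(4)*conj(1) + 2*(-2 + sqrt(2))*conj(-1) + 4*(0)*conj(-1) + 4*(4)*conj(1)]
      = (1/16)[(10) + (6) + (2*sqrt(2) + 4) + (8) + (4 - 2*sqrt(2)) + (0) + (16)] = 48/16 = 3
  <chi_rho, chi_5> = (1/16)[1*(10)*conj(2) + 1*(6)*conj(-2) + 2*(-2 - sqrt(2))*conj(sqrt(2)) + 2*(4)*conj(0) + 2*(-2 + sqrt(2))*conj(-sqrt(2)) + 4*(0)*conj(0) + 4*(4)*conj(0)]
      = (1/16)[(20) + (-12) + (-4*sqrt(2) - 4) + (0) + (-4 + 4*sqrt(2)) + (0) + (0)] = 0/16 = 0
  <chi_rho, chi_6> = (1/16)[1*(10)*conj(2) + 1*(6)*conj(2) + 2*(-2 - sqrt(2))*conj(0) + 2*(4)*conj(-2) + 2*(-2 + sqrt(2))*conj(0) + 4*(0)*conj(0) + 4*(4)*conj(0)]
      = (1/16)[(20) + (12) + (0) + (-16) + (0) + (0) + (0)] = 16/16 = 1
  <chi_rho, chi_7> = (1/16)[1*(10)*conj(2) + 1*(6)*conj(-2) + 2*(-2 - sqrt(2))*conj(-sqrt(2)) + 2*(4)*conj(0) + 2*(-2 + sqrt(2))*conj(sqrt(2)) + 4*(0)*conj(0) + 4*(4)*conj(0)]
      = (1/16)[(20) + (-12) + (4 + 4*sqrt(2)) + (0) + (4 - 4*sqrt(2)) + (0) + (0)] = 16/16 = 1
Dimension check: dim(rho) = sum (mult * dim) = 2*1 + 0*1 + 1*1 + 3*1 + 0*2 + 1*2 + 1*2 = 10 = chi_rho(e) = 10.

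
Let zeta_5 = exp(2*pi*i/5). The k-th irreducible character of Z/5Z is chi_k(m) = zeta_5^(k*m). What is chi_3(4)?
chi_3(4) = zeta_5^12 = exp(4*I*pi/5)

Proof sketch: chi_3(4) = zeta_5^(3*4) = zeta_5^12. Since zeta_5^5 = 1, this equals zeta_5^2 = exp(2*pi*i*2/5) = exp(4*I*pi/5).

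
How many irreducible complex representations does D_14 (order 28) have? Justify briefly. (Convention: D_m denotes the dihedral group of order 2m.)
10

Proof sketch: The number of irreducible complex representations of a finite group equals its number of conjugacy classes. D_14 has 10 conjugacy classes (n/2 + 3 for n even), so D_14 (order 28) has exactly 10 irreducible complex representations.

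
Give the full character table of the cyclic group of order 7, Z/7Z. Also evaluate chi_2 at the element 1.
Character table of Z/7Z (irreps indexed chi_0,...,chi_6 with chi_k(m) = zeta_7^(k*m), zeta_7 = exp(2*pi*i/7)):
  irrep \ class  {0} (size 1)  {1} (size 1)    {2} (size 1)    {3} (size 1)    {4} (size 1)    {5} (size 1)    {6} (size 1)  
  chi_0          1             1               1               1               1               1               1             
  chi_1          1             exp(2*I*pi/7)   exp(4*I*pi/7)   exp(6*I*pi/7)   exp(-6*I*pi/7)  exp(-4*I*pi/7)  exp(-2*I*pi/7)
  chi_2          1             exp(4*I*pi/7)   exp(-6*I*pi/7)  exp(-2*I*pi/7)  exp(2*I*pi/7)   exp(6*I*pi/7)   exp(-4*I*pi/7)
  chi_3          1             exp(6*I*pi/7)   exp(-2*I*pi/7)  exp(4*I*pi/7)   exp(-4*I*pi/7)  exp(2*I*pi/7)   exp(-6*I*pi/7)
  chi_4          1             exp(-6*I*pi/7)  exp(2*I*pi/7)   exp(-4*I*pi/7)  exp(4*I*pi/7)   exp(-2*I*pi/7)  exp(6*I*pi/7) 
  chi_5          1             exp(-4*I*pi/7)  exp(6*I*pi/7)   exp(2*I*pi/7)   exp(-2*I*pi/7)  exp(-6*I*pi/7)  exp(4*I*pi/7) 
  chi_6          1             exp(-2*I*pi/7)  exp(-4*I*pi/7)  exp(-6*I*pi/7)  exp(6*I*pi/7)   exp(4*I*pi/7)   exp(2*I*pi/7) 

Spot check: chi_2(1) = zeta_7^(2*1) = zeta_7^2 = exp(4*I*pi/7).

Argument: Z/7Z is abelian, so all 7 irreducible complex representations are 1-dimensional. They are given by chi_k(m) = zeta_7^(k*m) for k = 0,...,6. Row orthogonality: sum_m chi_k(m) conj(chi_l(m)) = 7 * [k = l].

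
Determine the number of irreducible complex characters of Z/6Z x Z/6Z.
36

The number of irreducible complex representations of a finite group equals its number of conjugacy classes. Z/6Z x Z/6Z is abelian of order 36, so every element is its own conjugacy class: 36 classes, so Z/6Z x Z/6Z (order 36) has exactly 36 irreducible complex representations.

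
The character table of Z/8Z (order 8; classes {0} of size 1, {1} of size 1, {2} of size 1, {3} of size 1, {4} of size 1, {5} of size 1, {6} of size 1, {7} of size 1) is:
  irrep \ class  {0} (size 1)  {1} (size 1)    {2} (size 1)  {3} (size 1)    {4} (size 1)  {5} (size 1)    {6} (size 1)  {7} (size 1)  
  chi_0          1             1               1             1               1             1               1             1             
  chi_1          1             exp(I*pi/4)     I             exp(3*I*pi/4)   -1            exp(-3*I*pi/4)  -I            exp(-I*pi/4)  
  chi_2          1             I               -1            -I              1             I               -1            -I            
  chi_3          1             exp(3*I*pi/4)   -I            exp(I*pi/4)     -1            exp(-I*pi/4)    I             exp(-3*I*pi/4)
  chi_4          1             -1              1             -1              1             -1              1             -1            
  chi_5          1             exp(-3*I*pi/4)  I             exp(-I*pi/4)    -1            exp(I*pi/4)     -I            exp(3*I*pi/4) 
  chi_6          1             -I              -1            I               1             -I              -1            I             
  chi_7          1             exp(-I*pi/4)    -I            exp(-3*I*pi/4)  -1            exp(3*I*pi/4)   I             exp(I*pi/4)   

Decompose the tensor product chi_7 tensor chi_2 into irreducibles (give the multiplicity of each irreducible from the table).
chi_7 tensor chi_2 = chi_1 (all other irreducibles have multiplicity 0).

Derivation: The character of a tensor product is the pointwise product (chi_7 * chi_2)(C) = chi_7(C) * chi_2(C):
  {0}: (1)*(1), {1}: (exp(-I*pi/4))*(I), {2}: (-I)*(-1), {3}: (exp(-3*I*pi/4))*(-I), {4}: (-1)*(1), {5}: (exp(3*I*pi/4))*(I), {6}: (I)*(-1), {7}: (exp(I*pi/4))*(-I)
so (chi_7 * chi_2) takes values
  {0} -> 1, {1} -> exp(I*pi/4), {2} -> I, {3} -> -exp(-I*pi/4), {4} -> -1, {5} -> exp(-3*I*pi/4), {6} -> -I, {7} -> -exp(3*I*pi/4).
Now take the inner product of this character with each irreducible chi from the table, <chi_7*chi_2, chi> = (1/8) sum_C |C| (chi_7*chi_2)(C) conj(chi(C)):
  <chi_7*chi_2, chi_0> = (1/8)[1*(1)*conj(1) + 1*(exp(I*pi/4))*conj(1) + 1*(I)*conj(1) + 1*(-exp(-I*pi/4))*conj(1) + 1*(-1)*conj(1) + 1*(exp(-3*I*pi/4))*conj(1) + 1*(-I)*conj(1) + 1*(-exp(3*I*pi/4))*conj(1)]
      = (1/8)[(1) + (exp(I*pi/4)) + (I) + (-exp(-I*pi/4)) + (-1) + (exp(-3*I*pi/4)) + (-I) + (-exp(3*I*pi/4))] = 0/8 = 0
  <chi_7*chi_2, chi_1> = (1/8)[1*(1)*conj(1) + 1*(exp(I*pi/4))*conj(exp(I*pi/4)) + 1*(I)*conj(I) + 1*(-exp(-I*pi/4))*conj(exp(3*I*pi/4)) + 1*(-1)*conj(-1) + 1*(exp(-3*I*pi/4))*conj(exp(-3*I*pi/4)) + 1*(-I)*conj(-I) + 1*(-exp(3*I*pi/4))*conj(exp(-I*pi/4))]
      = (1/8)[(1) + (1) + (1) + (1) + (1) + (1) + (1) + (1)] = 8/8 = 1
  <chi_7*chi_2, chi_2> = (1/8)[1*(1)*conj(1) + 1*(exp(I*pi/4))*conj(I) + 1*(I)*conj(-1) + 1*(-exp(-I*pi/4))*conj(-I) + 1*(-1)*conj(1) + 1*(exp(-3*I*pi/4))*conj(I) + 1*(-I)*conj(-1) + 1*(-exp(3*I*pi/4))*conj(-I)]
      = (1/8)[(1) + (-exp(3*I*pi/4)) + (-I) + (-exp(I*pi/4)) + (-1) + (-exp(-I*pi/4)) + (I) + (-exp(-3*I*pi/4))] = 0/8 = 0
  <chi_7*chi_2, chi_3> = (1/8)[1*(1)*conj(1) + 1*(exp(I*pi/4))*conj(exp(3*I*pi/4)) + 1*(I)*conj(-I) + 1*(-exp(-I*pi/4))*conj(exp(I*pi/4)) + 1*(-1)*conj(-1) + 1*(exp(-3*I*pi/4))*conj(exp(-I*pi/4)) + 1*(-I)*conj(I) + 1*(-exp(3*I*pi/4))*conj(exp(-3*I*pi/4))]
      = (1/8)[(1) + (-I) + (-1) + (I) + (1) + (-I) + (-1) + (I)] = 0/8 = 0
  <chi_7*chi_2, chi_4> = (1/8)[1*(1)*conj(1) + 1*(exp(I*pi/4))*conj(-1) + 1*(I)*conj(1) + 1*(-exp(-I*pi/4))*conj(-1) + 1*(-1)*conj(1) + 1*(exp(-3*I*pi/4))*conj(-1) + 1*(-I)*conj(1) + 1*(-exp(3*I*pi/4))*conj(-1)]
      = (1/8)[(1) + (-exp(I*pi/4)) + (I) + (exp(-I*pi/4)) + (-1) + (-exp(-3*I*pi/4)) + (-I) + (exp(3*I*pi/4))] = 0/8 = 0
  <chi_7*chi_2, chi_5> = (1/8)[1*(1)*conj(1) + 1*(exp(I*pi/4))*conj(exp(-3*I*pi/4)) + 1*(I)*conj(I) + 1*(-exp(-I*pi/4))*conj(exp(-I*pi/4)) + 1*(-1)*conj(-1) + 1*(exp(-3*I*pi/4))*conj(exp(I*pi/4)) + 1*(-I)*conj(-I) + 1*(-exp(3*I*pi/4))*conj(exp(3*I*pi/4))]
      = (1/8)[(1) + (-1) + (1) + (-1) + (1) + (-1) + (1) + (-1)] = 0/8 = 0
  <chi_7*chi_2, chi_6> = (1/8)[1*(1)*conj(1) + 1*(exp(I*pi/4))*conj(-I) + 1*(I)*conj(-1) + 1*(-exp(-I*pi/4))*conj(I) + 1*(-1)*conj(1) + 1*(exp(-3*I*pi/4))*conj(-I) + 1*(-I)*conj(-1) + 1*(-exp(3*I*pi/4))*conj(I)]
      = (1/8)[(1) + (exp(3*I*pi/4)) + (-I) + (exp(I*pi/4)) + (-1) + (exp(-I*pi/4)) + (I) + (exp(-3*I*pi/4))] = 0/8 = 0
  <chi_7*chi_2, chi_7> = (1/8)[1*(1)*conj(1) + 1*(exp(I*pi/4))*conj(exp(-I*pi/4)) + 1*(I)*conj(-I) + 1*(-exp(-I*pi/4))*conj(exp(-3*I*pi/4)) + 1*(-1)*conj(-1) + 1*(exp(-3*I*pi/4))*conj(exp(3*I*pi/4)) + 1*(-I)*conj(I) + 1*(-exp(3*I*pi/4))*conj(exp(I*pi/4))]
      = (1/8)[(1) + (I) + (-1) + (-I) + (1) + (I) + (-1) + (-I)] = 0/8 = 0
(Exp terms are combined using exp(i*s)*conj(exp(i*t)) = exp(i*(s-t)), and sums of them are collapsed using the identity that for every m > 1 the m distinct m-th roots of unity sum to 0, e.g. 1 + exp(2*I*pi/3) + exp(-2*I*pi/3) = 0.)
Hence the multiplicities are chi_1: 1. Dimension check: dim(chi_7)*dim(chi_2) = 1*1 = 1 and sum (mult * dim) = 1*1 = 1.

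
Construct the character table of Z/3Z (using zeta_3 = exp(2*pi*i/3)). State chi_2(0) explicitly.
Character table of Z/3Z (irreps indexed chi_0,...,chi_2 with chi_k(m) = zeta_3^(k*m), zeta_3 = exp(2*pi*i/3)):
  irrep \ class  {0} (size 1)  {1} (size 1)    {2} (size 1)  
  chi_0          1             1               1             
  chi_1          1             exp(2*I*pi/3)   exp(-2*I*pi/3)
  chi_2          1             exp(-2*I*pi/3)  exp(2*I*pi/3) 

Spot check: chi_2(0) = zeta_3^(2*0) = zeta_3^0 = 1.

Explanation: Z/3Z is abelian, so all 3 irreducible complex representations are 1-dimensional. They are given by chi_k(m) = zeta_3^(k*m) for k = 0,...,2. Row orthogonality: sum_m chi_k(m) conj(chi_l(m)) = 3 * [k = l].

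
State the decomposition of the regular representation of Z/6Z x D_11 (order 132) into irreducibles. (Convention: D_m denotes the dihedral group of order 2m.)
Each irreducible V_i of dimension d_i appears with multiplicity d_i, i.e. rho_reg = (direct sum over all irreducibles V_i) d_i V_i. The irreducible dimensions for Z/6Z x D_11 are 1, 1, 1, 1, 1, 1, 1, 1, 1, 1, 1, 1, 2, 2, 2, 2, 2, 2, 2, 2, 2, 2, 2, 2, 2, 2, 2, 2, 2, 2, 2, 2, 2, 2, 2, 2, 2, 2, 2, 2, 2, 2: 12 irreducibles of dimension 1, each with multiplicity 1; 30 irreducibles of dimension 2, each with multiplicity 2. Total dimension 12*1*1 + 30*2*2 = 132 = |G|.

Reasoning: General theorem: in the regular representation of a finite group G, each irreducible appears with multiplicity equal to its dimension. Check: dim(rho_reg) = sum d_i^2 = 1 + 1 + 1 + 1 + 1 + 1 + 1 + 1 + 1 + 1 + 1 + 1 + 4 + 4 + 4 + 4 + 4 + 4 + 4 + 4 + 4 + 4 + 4 + 4 + 4 + 4 + 4 + 4 + 4 + 4 + 4 + 4 + 4 + 4 + 4 + 4 + 4 + 4 + 4 + 4 + 4 + 4 = 132 = |G|.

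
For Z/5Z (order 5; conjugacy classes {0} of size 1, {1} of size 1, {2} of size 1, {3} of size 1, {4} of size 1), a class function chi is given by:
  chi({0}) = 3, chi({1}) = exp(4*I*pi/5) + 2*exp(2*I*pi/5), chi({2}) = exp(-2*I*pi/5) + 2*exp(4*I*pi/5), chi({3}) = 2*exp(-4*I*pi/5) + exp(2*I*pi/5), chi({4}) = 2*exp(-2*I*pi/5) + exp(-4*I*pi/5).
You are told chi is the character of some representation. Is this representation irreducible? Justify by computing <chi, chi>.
Not irreducible (reducible): <chi, chi> = 5 > 1.

Proof sketch: <chi, chi> = (1/|G|) sum_C |C| * |chi(C)|^2 = (1/5)[1*|3|^2 + 1*|exp(4*I*pi/5) + 2*exp(2*I*pi/5)|^2 + 1*|exp(-2*I*pi/5) + 2*exp(4*I*pi/5)|^2 + 1*|2*exp(-4*I*pi/5) + exp(2*I*pi/5)|^2 + 1*|2*exp(-2*I*pi/5) + exp(-4*I*pi/5)|^2]
  = (1/5)[(9) + (5 + 2*exp(-2*I*pi/5) + 2*exp(2*I*pi/5)) + (5 + 2*exp(-4*I*pi/5) + 2*exp(4*I*pi/5)) + (5 + 2*exp(-4*I*pi/5) + 2*exp(4*I*pi/5)) + (5 + 2*exp(-2*I*pi/5) + 2*exp(2*I*pi/5))] = 25/5 = 5.
(Exp terms are combined using exp(i*s)*conj(exp(i*t)) = exp(i*(s-t)), and sums of them are collapsed using the identity that for every m > 1 the m distinct m-th roots of unity sum to 0, e.g. 1 + exp(2*I*pi/3) + exp(-2*I*pi/3) = 0.)
A character is irreducible iff <chi, chi> = 1, so this representation is reducible.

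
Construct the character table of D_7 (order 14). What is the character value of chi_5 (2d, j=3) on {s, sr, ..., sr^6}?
Conjugacy classes: {e} of size 1, {r^1, r^6} of size 2, {r^2, r^5} of size 2, {r^3, r^4} of size 2, {s, sr, ..., sr^6} of size 7.
Character table:
  irrep \ class              {e} (size 1)  {r^1, r^6} (size 2)  {r^2, r^5} (size 2)  {r^3, r^4} (size 2)  {s, sr, ..., sr^6} (size 7)
  chi_1 (triv)               1             1                    1                    1                    1                          
  chi_2 (sign: r->1, s->-1)  1             1                    1                    1                    -1                         
  chi_3 (2d, j=1)            2             2*cos(2*pi/7)        -2*cos(3*pi/7)       -2*cos(pi/7)         0                          
  chi_4 (2d, j=2)            2             -2*cos(3*pi/7)       -2*cos(pi/7)         2*cos(2*pi/7)        0                          
  chi_5 (2d, j=3)            2             -2*cos(pi/7)         2*cos(2*pi/7)        -2*cos(3*pi/7)       0                          

Spot check: chi_5 (2d, j=3) on {s, sr, ..., sr^6} = 0.

Derivation: D_7 has order 2*7 = 14 with 5 conjugacy classes, hence 5 irreducibles. Sum of squared dims 1 + 1 + 4 + 4 + 4 = 14 = |G|. Linear characters come from the abelianisation; the 2-dimensional irreps have character r^k -> 2*cos(2*pi*j*k/7), reflections -> 0.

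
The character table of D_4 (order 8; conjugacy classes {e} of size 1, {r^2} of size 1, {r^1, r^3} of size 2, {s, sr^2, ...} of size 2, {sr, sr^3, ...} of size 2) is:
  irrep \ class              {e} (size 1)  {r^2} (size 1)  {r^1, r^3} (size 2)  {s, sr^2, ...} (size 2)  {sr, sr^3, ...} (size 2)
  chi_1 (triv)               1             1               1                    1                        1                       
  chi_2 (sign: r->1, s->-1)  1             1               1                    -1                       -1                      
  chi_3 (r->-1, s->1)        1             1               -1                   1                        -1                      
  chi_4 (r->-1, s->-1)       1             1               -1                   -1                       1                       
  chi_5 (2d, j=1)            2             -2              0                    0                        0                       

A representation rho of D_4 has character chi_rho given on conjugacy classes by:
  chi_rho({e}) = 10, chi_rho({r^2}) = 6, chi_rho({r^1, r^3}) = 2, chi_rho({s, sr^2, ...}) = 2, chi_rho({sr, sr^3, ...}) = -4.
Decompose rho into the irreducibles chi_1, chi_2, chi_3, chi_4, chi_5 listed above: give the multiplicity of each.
Multiplicities: chi_1: 2, chi_2: 3, chi_3: 3, chi_4: 0, chi_5: 1.

Working: Use <chi_rho, chi> = (1/|G|) sum_C |C| * chi_rho(C) * conj(chi(C)) with |G| = 8 for each irreducible chi in the table:
  <chi_rho, chi_1> = (1/8)[1*(10)*conj(1) + 1*(6)*conj(1) + 2*(2)*conj(1) + 2*(2)*conj(1) + 2*(-4)*conj(1)]
      = (1/8)[(10) + (6) + (4) + (4) + (-8)] = 16/8 = 2
  <chi_rho, chi_2> = (1/8)[1*(10)*conj(1) + 1*(6)*conj(1) + 2*(2)*conj(1) + 2*(2)*conj(-1) + 2*(-4)*conj(-1)]
      = (1/8)[(10) + (6) + (4) + (-4) + (8)] = 24/8 = 3
  <chi_rho, chi_3> = (1/8)[1*(10)*conj(1) + 1*(6)*conj(1) + 2*(2)*conj(-1) + 2*(2)*conj(1) + 2*(-4)*conj(-1)]
      = (1/8)[(10) + (6) + (-4) + (4) + (8)] = 24/8 = 3
  <chi_rho, chi_4> = (1/8)[1*(10)*conj(1) + 1*(6)*conj(1) + 2*(2)*conj(-1) + 2*(2)*conj(-1) + 2*(-4)*conj(1)]
      = (1/8)[(10) + (6) + (-4) + (-4) + (-8)] = 0/8 = 0
  <chi_rho, chi_5> = (1/8)[1*(10)*conj(2) + 1*(6)*conj(-2) + 2*(2)*conj(0) + 2*(2)*conj(0) + 2*(-4)*conj(0)]
      = (1/8)[(20) + (-12) + (0) + (0) + (0)] = 8/8 = 1
Dimension check: dim(rho) = sum (mult * dim) = 2*1 + 3*1 + 3*1 + 0*1 + 1*2 = 10 = chi_rho(e) = 10.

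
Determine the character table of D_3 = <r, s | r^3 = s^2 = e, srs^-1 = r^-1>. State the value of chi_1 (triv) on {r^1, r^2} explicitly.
Conjugacy classes: {e} of size 1, {r^1, r^2} of size 2, {s, sr, ..., sr^2} of size 3.
Character table:
  irrep \ class              {e} (size 1)  {r^1, r^2} (size 2)  {s, sr, ..., sr^2} (size 3)
  chi_1 (triv)               1             1                    1                          
  chi_2 (sign: r->1, s->-1)  1             1                    -1                         
  chi_3 (2d, j=1)            2             -1                   0                          

Spot check: chi_1 (triv) on {r^1, r^2} = 1.

Solution. D_3 has order 2*3 = 6 with 3 conjugacy classes, hence 3 irreducibles. Sum of squared dims 1 + 1 + 4 = 6 = |G|. Linear characters come from the abelianisation; the 2-dimensional irreps have character r^k -> 2*cos(2*pi*j*k/3), reflections -> 0.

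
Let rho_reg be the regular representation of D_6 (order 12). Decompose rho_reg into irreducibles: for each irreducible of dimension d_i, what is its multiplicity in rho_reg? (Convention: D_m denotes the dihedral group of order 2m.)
Each irreducible V_i of dimension d_i appears with multiplicity d_i, i.e. rho_reg = (direct sum over all irreducibles V_i) d_i V_i. The irreducible dimensions for D_6 are 1, 1, 1, 1, 2, 2: 4 irreducibles of dimension 1, each with multiplicity 1; 2 irreducibles of dimension 2, each with multiplicity 2. Total dimension 4*1*1 + 2*2*2 = 12 = |G|.

Derivation: General theorem: in the regular representation of a finite group G, each irreducible appears with multiplicity equal to its dimension. Check: dim(rho_reg) = sum d_i^2 = 1 + 1 + 1 + 1 + 4 + 4 = 12 = |G|.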